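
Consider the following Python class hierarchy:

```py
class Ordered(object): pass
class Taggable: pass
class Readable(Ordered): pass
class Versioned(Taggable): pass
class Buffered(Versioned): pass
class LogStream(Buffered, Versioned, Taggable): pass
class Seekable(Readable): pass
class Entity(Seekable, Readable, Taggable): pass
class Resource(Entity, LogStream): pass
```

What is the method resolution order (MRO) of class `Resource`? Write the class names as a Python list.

[Resource, Entity, Seekable, Readable, Ordered, LogStream, Buffered, Versioned, Taggable, object]

L[Resource] = Resource + merge(L[Entity], L[LogStream], [Entity LogStream])
  take Entity:  [Entity Seekable Readable Ordered Taggable object] + [LogStream Buffered Versioned Taggable object] + [Entity LogStream]
  take Seekable:  [Seekable Readable Ordered Taggable object] + [LogStream Buffered Versioned Taggable object] + [LogStream]
  take Readable:  [Readable Ordered Taggable object] + [LogStream Buffered Versioned Taggable object] + [LogStream]
  take Ordered:  [Ordered Taggable object] + [LogStream Buffered Versioned Taggable object] + [LogStream]
  take LogStream:  [Taggable object] + [LogStream Buffered Versioned Taggable object] + [LogStream]
  take Buffered:  [Taggable object] + [Buffered Versioned Taggable object]
  take Versioned:  [Taggable object] + [Versioned Taggable object]
  take Taggable:  [Taggable object] + [Taggable object]
  take object:  [object] + [object]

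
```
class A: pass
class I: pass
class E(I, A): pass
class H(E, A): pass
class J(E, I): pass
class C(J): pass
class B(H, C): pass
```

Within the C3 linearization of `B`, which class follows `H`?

C

L[B] = B + merge(L[H], L[C], [H C])
  take H:  [H E I A object] + [C J E I A object] + [H C]
  take C:  [E I A object] + [C J E I A object] + [C]
  take J:  [E I A object] + [J E I A object]
  take E:  [E I A object] + [E I A object]
  take I:  [I A object] + [I A object]
  take A:  [A object] + [A object]
  take object:  [object] + [object]
MRO: B H C J E I A object
H is at position 1; next is C.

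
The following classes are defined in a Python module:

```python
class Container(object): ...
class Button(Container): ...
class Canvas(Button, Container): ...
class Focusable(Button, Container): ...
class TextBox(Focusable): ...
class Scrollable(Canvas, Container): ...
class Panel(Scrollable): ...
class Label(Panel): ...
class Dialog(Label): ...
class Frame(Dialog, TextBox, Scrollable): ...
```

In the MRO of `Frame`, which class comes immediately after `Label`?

Panel

L[Frame] = Frame + merge(L[Dialog], L[TextBox], L[Scrollable], [Dialog TextBox Scrollable])
  take Dialog:  [Dialog Label Panel Scrollable Canvas Button Container object] + [TextBox Focusable Button Container object] + [Scrollable Canvas Button Container object] + [Dialog TextBox Scrollable]
  take Label:  [Label Panel Scrollable Canvas Button Container object] + [TextBox Focusable Button Container object] + [Scrollable Canvas Button Container object] + [TextBox Scrollable]
  take Panel:  [Panel Scrollable Canvas Button Container object] + [TextBox Focusable Button Container object] + [Scrollable Canvas Button Container object] + [TextBox Scrollable]
  take TextBox:  [Scrollable Canvas Button Container object] + [TextBox Focusable Button Container object] + [Scrollable Canvas Button Container object] + [TextBox Scrollable]
  take Scrollable:  [Scrollable Canvas Button Container object] + [Focusable Button Container object] + [Scrollable Canvas Button Container object] + [Scrollable]
  take Canvas:  [Canvas Button Container object] + [Focusable Button Container object] + [Canvas Button Container object]
  take Focusable:  [Button Container object] + [Focusable Button Container object] + [Button Container object]
  take Button:  [Button Container object] + [Button Container object] + [Button Container object]
  take Container:  [Container object] + [Container object] + [Container object]
  take object:  [object] + [object] + [object]
MRO: Frame Dialog Label Panel TextBox Scrollable Canvas Focusable Button Container object
Label is at position 2; next is Panel.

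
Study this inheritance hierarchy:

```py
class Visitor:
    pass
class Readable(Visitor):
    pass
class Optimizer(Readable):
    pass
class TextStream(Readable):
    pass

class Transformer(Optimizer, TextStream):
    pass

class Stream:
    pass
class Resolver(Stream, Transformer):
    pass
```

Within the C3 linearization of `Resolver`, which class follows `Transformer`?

L[Resolver] = Resolver + merge(L[Stream], L[Transformer], [Stream Transformer])
  take Stream:  [Stream object] + [Transformer Optimizer TextStream Readable Visitor object] + [Stream Transformer]
  take Transformer:  [object] + [Transformer Optimizer TextStream Readable Visitor object] + [Transformer]
  take Optimizer:  [object] + [Optimizer TextStream Readable Visitor object]
  take TextStream:  [object] + [TextStream Readable Visitor object]
  take Readable:  [object] + [Readable Visitor object]
  take Visitor:  [object] + [Visitor object]
  take object:  [object] + [object]
MRO: Resolver Stream Transformer Optimizer TextStream Readable Visitor object
Transformer is at position 2; next is Optimizer.

Optimizer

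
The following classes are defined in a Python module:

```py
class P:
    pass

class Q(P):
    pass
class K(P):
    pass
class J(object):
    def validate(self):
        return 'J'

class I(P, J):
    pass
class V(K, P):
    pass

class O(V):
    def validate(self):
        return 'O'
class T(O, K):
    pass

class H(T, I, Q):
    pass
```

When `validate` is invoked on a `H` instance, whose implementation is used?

L[H] = H + merge(L[T], L[I], L[Q], [T I Q])
  take T:  [T O V K P object] + [I P J object] + [Q P object] + [T I Q]
  take O:  [O V K P object] + [I P J object] + [Q P object] + [I Q]
  take V:  [V K P object] + [I P J object] + [Q P object] + [I Q]
  take K:  [K P object] + [I P J object] + [Q P object] + [I Q]
  take I:  [P object] + [I P J object] + [Q P object] + [I Q]
  take Q:  [P object] + [P J object] + [Q P object] + [Q]
  take P:  [P object] + [P J object] + [P object]
  take J:  [object] + [J object] + [object]
  take object:  [object] + [object] + [object]
MRO: H T O V K I Q P J object
validate is defined in: J, O. First along the MRO is O.

O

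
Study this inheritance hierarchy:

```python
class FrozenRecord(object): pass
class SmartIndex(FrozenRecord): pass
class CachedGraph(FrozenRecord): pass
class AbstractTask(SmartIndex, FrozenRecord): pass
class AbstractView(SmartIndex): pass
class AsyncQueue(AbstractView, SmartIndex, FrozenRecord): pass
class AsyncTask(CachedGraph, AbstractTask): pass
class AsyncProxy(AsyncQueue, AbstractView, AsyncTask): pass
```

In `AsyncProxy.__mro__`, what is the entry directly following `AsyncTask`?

L[AsyncProxy] = AsyncProxy + merge(L[AsyncQueue], L[AbstractView], L[AsyncTask], [AsyncQueue AbstractView AsyncTask])
  take AsyncQueue:  [AsyncQueue AbstractView SmartIndex FrozenRecord object] + [AbstractView SmartIndex FrozenRecord object] + [AsyncTask CachedGraph AbstractTask SmartIndex FrozenRecord object] + [AsyncQueue AbstractView AsyncTask]
  take AbstractView:  [AbstractView SmartIndex FrozenRecord object] + [AbstractView SmartIndex FrozenRecord object] + [AsyncTask CachedGraph AbstractTask SmartIndex FrozenRecord object] + [AbstractView AsyncTask]
  take AsyncTask:  [SmartIndex FrozenRecord object] + [SmartIndex FrozenRecord object] + [AsyncTask CachedGraph AbstractTask SmartIndex FrozenRecord object] + [AsyncTask]
  take CachedGraph:  [SmartIndex FrozenRecord object] + [SmartIndex FrozenRecord object] + [CachedGraph AbstractTask SmartIndex FrozenRecord object]
  take AbstractTask:  [SmartIndex FrozenRecord object] + [SmartIndex FrozenRecord object] + [AbstractTask SmartIndex FrozenRecord object]
  take SmartIndex:  [SmartIndex FrozenRecord object] + [SmartIndex FrozenRecord object] + [SmartIndex FrozenRecord object]
  take FrozenRecord:  [FrozenRecord object] + [FrozenRecord object] + [FrozenRecord object]
  take object:  [object] + [object] + [object]
MRO: AsyncProxy AsyncQueue AbstractView AsyncTask CachedGraph AbstractTask SmartIndex FrozenRecord object
AsyncTask is at position 3; next is CachedGraph.

CachedGraph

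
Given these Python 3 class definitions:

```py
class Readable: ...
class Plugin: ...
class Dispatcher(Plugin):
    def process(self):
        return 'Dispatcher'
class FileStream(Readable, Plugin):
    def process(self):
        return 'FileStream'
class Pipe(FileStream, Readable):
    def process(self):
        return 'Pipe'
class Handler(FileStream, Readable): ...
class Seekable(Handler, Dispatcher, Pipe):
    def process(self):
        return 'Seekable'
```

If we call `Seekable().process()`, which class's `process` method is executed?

Seekable

L[Seekable] = Seekable + merge(L[Handler], L[Dispatcher], L[Pipe], [Handler Dispatcher Pipe])
  take Handler:  [Handler FileStream Readable Plugin object] + [Dispatcher Plugin object] + [Pipe FileStream Readable Plugin object] + [Handler Dispatcher Pipe]
  take Dispatcher:  [FileStream Readable Plugin object] + [Dispatcher Plugin object] + [Pipe FileStream Readable Plugin object] + [Dispatcher Pipe]
  take Pipe:  [FileStream Readable Plugin object] + [Plugin object] + [Pipe FileStream Readable Plugin object] + [Pipe]
  take FileStream:  [FileStream Readable Plugin object] + [Plugin object] + [FileStream Readable Plugin object]
  take Readable:  [Readable Plugin object] + [Plugin object] + [Readable Plugin object]
  take Plugin:  [Plugin object] + [Plugin object] + [Plugin object]
  take object:  [object] + [object] + [object]
MRO: Seekable Handler Dispatcher Pipe FileStream Readable Plugin object
process is defined in: Dispatcher, FileStream, Pipe, Seekable. First along the MRO is Seekable.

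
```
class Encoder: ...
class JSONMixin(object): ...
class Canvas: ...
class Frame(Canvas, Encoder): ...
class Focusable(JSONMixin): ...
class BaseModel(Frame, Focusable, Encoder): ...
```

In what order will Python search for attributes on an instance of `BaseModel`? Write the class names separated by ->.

L[BaseModel] = BaseModel + merge(L[Frame], L[Focusable], L[Encoder], [Frame Focusable Encoder])
  take Frame:  [Frame Canvas Encoder object] + [Focusable JSONMixin object] + [Encoder object] + [Frame Focusable Encoder]
  take Canvas:  [Canvas Encoder object] + [Focusable JSONMixin object] + [Encoder object] + [Focusable Encoder]
  take Focusable:  [Encoder object] + [Focusable JSONMixin object] + [Encoder object] + [Focusable Encoder]
  take Encoder:  [Encoder object] + [JSONMixin object] + [Encoder object] + [Encoder]
  take JSONMixin:  [object] + [JSONMixin object] + [object]
  take object:  [object] + [object] + [object]

BaseModel -> Frame -> Canvas -> Focusable -> Encoder -> JSONMixin -> object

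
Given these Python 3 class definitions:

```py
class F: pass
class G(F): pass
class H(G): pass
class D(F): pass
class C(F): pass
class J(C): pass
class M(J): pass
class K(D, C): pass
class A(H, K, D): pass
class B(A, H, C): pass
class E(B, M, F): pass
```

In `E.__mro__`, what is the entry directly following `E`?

L[E] = E + merge(L[B], L[M], L[F], [B M F])
  take B:  [B A H G K D C F object] + [M J C F object] + [F object] + [B M F]
  take A:  [A H G K D C F object] + [M J C F object] + [F object] + [M F]
  take H:  [H G K D C F object] + [M J C F object] + [F object] + [M F]
  take G:  [G K D C F object] + [M J C F object] + [F object] + [M F]
  take K:  [K D C F object] + [M J C F object] + [F object] + [M F]
  take D:  [D C F object] + [M J C F object] + [F object] + [M F]
  take M:  [C F object] + [M J C F object] + [F object] + [M F]
  take J:  [C F object] + [J C F object] + [F object] + [F]
  take C:  [C F object] + [C F object] + [F object] + [F]
  take F:  [F object] + [F object] + [F object] + [F]
  take object:  [object] + [object] + [object]
MRO: E B A H G K D M J C F object
E is at position 0; next is B.

B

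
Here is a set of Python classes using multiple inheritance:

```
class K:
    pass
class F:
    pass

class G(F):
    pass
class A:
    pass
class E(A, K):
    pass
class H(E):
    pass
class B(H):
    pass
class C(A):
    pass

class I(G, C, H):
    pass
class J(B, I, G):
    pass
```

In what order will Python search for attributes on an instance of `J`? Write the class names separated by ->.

L[J] = J + merge(L[B], L[I], L[G], [B I G])
  take B:  [B H E A K object] + [I G F C H E A K object] + [G F object] + [B I G]
  take I:  [H E A K object] + [I G F C H E A K object] + [G F object] + [I G]
  take G:  [H E A K object] + [G F C H E A K object] + [G F object] + [G]
  take F:  [H E A K object] + [F C H E A K object] + [F object]
  take C:  [H E A K object] + [C H E A K object] + [object]
  take H:  [H E A K object] + [H E A K object] + [object]
  take E:  [E A K object] + [E A K object] + [object]
  take A:  [A K object] + [A K object] + [object]
  take K:  [K object] + [K object] + [object]
  take object:  [object] + [object] + [object]

J -> B -> I -> G -> F -> C -> H -> E -> A -> K -> object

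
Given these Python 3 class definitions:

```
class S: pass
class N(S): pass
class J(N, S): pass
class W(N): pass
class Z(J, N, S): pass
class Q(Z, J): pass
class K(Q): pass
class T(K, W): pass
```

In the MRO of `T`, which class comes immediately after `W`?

N

L[T] = T + merge(L[K], L[W], [K W])
  take K:  [K Q Z J N S object] + [W N S object] + [K W]
  take Q:  [Q Z J N S object] + [W N S object] + [W]
  take Z:  [Z J N S object] + [W N S object] + [W]
  take J:  [J N S object] + [W N S object] + [W]
  take W:  [N S object] + [W N S object] + [W]
  take N:  [N S object] + [N S object]
  take S:  [S object] + [S object]
  take object:  [object] + [object]
MRO: T K Q Z J W N S object
W is at position 5; next is N.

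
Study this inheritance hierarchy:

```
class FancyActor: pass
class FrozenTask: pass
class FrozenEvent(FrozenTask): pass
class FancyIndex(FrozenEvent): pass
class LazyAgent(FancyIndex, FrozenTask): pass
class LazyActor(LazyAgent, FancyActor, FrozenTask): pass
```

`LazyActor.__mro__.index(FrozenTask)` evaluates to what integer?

5

L[LazyActor] = LazyActor + merge(L[LazyAgent], L[FancyActor], L[FrozenTask], [LazyAgent FancyActor FrozenTask])
  take LazyAgent:  [LazyAgent FancyIndex FrozenEvent FrozenTask object] + [FancyActor object] + [FrozenTask object] + [LazyAgent FancyActor FrozenTask]
  take FancyIndex:  [FancyIndex FrozenEvent FrozenTask object] + [FancyActor object] + [FrozenTask object] + [FancyActor FrozenTask]
  take FrozenEvent:  [FrozenEvent FrozenTask object] + [FancyActor object] + [FrozenTask object] + [FancyActor FrozenTask]
  take FancyActor:  [FrozenTask object] + [FancyActor object] + [FrozenTask object] + [FancyActor FrozenTask]
  take FrozenTask:  [FrozenTask object] + [object] + [FrozenTask object] + [FrozenTask]
  take object:  [object] + [object] + [object]
MRO: LazyActor LazyAgent FancyIndex FrozenEvent FancyActor FrozenTask object
FrozenTask sits at index 5.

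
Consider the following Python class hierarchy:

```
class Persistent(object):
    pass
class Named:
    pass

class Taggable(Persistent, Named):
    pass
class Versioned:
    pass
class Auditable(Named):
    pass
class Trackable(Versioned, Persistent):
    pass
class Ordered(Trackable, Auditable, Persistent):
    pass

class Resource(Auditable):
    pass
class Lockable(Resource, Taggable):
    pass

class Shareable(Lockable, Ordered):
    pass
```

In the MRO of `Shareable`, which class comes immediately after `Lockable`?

L[Shareable] = Shareable + merge(L[Lockable], L[Ordered], [Lockable Ordered])
  take Lockable:  [Lockable Resource Auditable Taggable Persistent Named object] + [Ordered Trackable Versioned Auditable Persistent Named object] + [Lockable Ordered]
  take Resource:  [Resource Auditable Taggable Persistent Named object] + [Ordered Trackable Versioned Auditable Persistent Named object] + [Ordered]
  take Ordered:  [Auditable Taggable Persistent Named object] + [Ordered Trackable Versioned Auditable Persistent Named object] + [Ordered]
  take Trackable:  [Auditable Taggable Persistent Named object] + [Trackable Versioned Auditable Persistent Named object]
  take Versioned:  [Auditable Taggable Persistent Named object] + [Versioned Auditable Persistent Named object]
  take Auditable:  [Auditable Taggable Persistent Named object] + [Auditable Persistent Named object]
  take Taggable:  [Taggable Persistent Named object] + [Persistent Named object]
  take Persistent:  [Persistent Named object] + [Persistent Named object]
  take Named:  [Named object] + [Named object]
  take object:  [object] + [object]
MRO: Shareable Lockable Resource Ordered Trackable Versioned Auditable Taggable Persistent Named object
Lockable is at position 1; next is Resource.

Resource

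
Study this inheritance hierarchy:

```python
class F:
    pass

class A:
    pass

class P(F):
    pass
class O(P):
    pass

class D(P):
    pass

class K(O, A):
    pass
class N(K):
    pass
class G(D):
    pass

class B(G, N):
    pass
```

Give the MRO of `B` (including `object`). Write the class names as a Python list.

[B, G, D, N, K, O, P, F, A, object]

L[B] = B + merge(L[G], L[N], [G N])
  take G:  [G D P F object] + [N K O P F A object] + [G N]
  take D:  [D P F object] + [N K O P F A object] + [N]
  take N:  [P F object] + [N K O P F A object] + [N]
  take K:  [P F object] + [K O P F A object]
  take O:  [P F object] + [O P F A object]
  take P:  [P F object] + [P F A object]
  take F:  [F object] + [F A object]
  take A:  [object] + [A object]
  take object:  [object] + [object]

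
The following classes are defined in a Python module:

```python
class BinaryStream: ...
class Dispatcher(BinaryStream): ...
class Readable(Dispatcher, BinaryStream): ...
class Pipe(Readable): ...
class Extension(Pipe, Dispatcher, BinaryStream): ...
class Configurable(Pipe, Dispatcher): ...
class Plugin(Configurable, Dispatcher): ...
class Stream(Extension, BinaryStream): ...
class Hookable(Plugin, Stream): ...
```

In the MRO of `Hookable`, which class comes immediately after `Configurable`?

L[Hookable] = Hookable + merge(L[Plugin], L[Stream], [Plugin Stream])
  take Plugin:  [Plugin Configurable Pipe Readable Dispatcher BinaryStream object] + [Stream Extension Pipe Readable Dispatcher BinaryStream object] + [Plugin Stream]
  take Configurable:  [Configurable Pipe Readable Dispatcher BinaryStream object] + [Stream Extension Pipe Readable Dispatcher BinaryStream object] + [Stream]
  take Stream:  [Pipe Readable Dispatcher BinaryStream object] + [Stream Extension Pipe Readable Dispatcher BinaryStream object] + [Stream]
  take Extension:  [Pipe Readable Dispatcher BinaryStream object] + [Extension Pipe Readable Dispatcher BinaryStream object]
  take Pipe:  [Pipe Readable Dispatcher BinaryStream object] + [Pipe Readable Dispatcher BinaryStream object]
  take Readable:  [Readable Dispatcher BinaryStream object] + [Readable Dispatcher BinaryStream object]
  take Dispatcher:  [Dispatcher BinaryStream object] + [Dispatcher BinaryStream object]
  take BinaryStream:  [BinaryStream object] + [BinaryStream object]
  take object:  [object] + [object]
MRO: Hookable Plugin Configurable Stream Extension Pipe Readable Dispatcher BinaryStream object
Configurable is at position 2; next is Stream.

Stream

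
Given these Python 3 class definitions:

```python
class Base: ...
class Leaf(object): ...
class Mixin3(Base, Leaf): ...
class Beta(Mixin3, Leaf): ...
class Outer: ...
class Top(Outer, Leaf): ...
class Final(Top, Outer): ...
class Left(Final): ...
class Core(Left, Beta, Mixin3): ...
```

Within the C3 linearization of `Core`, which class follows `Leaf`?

object

L[Core] = Core + merge(L[Left], L[Beta], L[Mixin3], [Left Beta Mixin3])
  take Left:  [Left Final Top Outer Leaf object] + [Beta Mixin3 Base Leaf object] + [Mixin3 Base Leaf object] + [Left Beta Mixin3]
  take Final:  [Final Top Outer Leaf object] + [Beta Mixin3 Base Leaf object] + [Mixin3 Base Leaf object] + [Beta Mixin3]
  take Top:  [Top Outer Leaf object] + [Beta Mixin3 Base Leaf object] + [Mixin3 Base Leaf object] + [Beta Mixin3]
  take Outer:  [Outer Leaf object] + [Beta Mixin3 Base Leaf object] + [Mixin3 Base Leaf object] + [Beta Mixin3]
  take Beta:  [Leaf object] + [Beta Mixin3 Base Leaf object] + [Mixin3 Base Leaf object] + [Beta Mixin3]
  take Mixin3:  [Leaf object] + [Mixin3 Base Leaf object] + [Mixin3 Base Leaf object] + [Mixin3]
  take Base:  [Leaf object] + [Base Leaf object] + [Base Leaf object]
  take Leaf:  [Leaf object] + [Leaf object] + [Leaf object]
  take object:  [object] + [object] + [object]
MRO: Core Left Final Top Outer Beta Mixin3 Base Leaf object
Leaf is at position 8; next is object.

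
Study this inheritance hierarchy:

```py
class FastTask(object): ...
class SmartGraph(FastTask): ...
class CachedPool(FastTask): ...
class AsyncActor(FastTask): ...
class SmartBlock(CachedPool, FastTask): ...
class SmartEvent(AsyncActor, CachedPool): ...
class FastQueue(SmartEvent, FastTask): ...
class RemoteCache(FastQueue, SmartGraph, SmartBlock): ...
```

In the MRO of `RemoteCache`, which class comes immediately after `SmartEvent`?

AsyncActor

L[RemoteCache] = RemoteCache + merge(L[FastQueue], L[SmartGraph], L[SmartBlock], [FastQueue SmartGraph SmartBlock])
  take FastQueue:  [FastQueue SmartEvent AsyncActor CachedPool FastTask object] + [SmartGraph FastTask object] + [SmartBlock CachedPool FastTask object] + [FastQueue SmartGraph SmartBlock]
  take SmartEvent:  [SmartEvent AsyncActor CachedPool FastTask object] + [SmartGraph FastTask object] + [SmartBlock CachedPool FastTask object] + [SmartGraph SmartBlock]
  take AsyncActor:  [AsyncActor CachedPool FastTask object] + [SmartGraph FastTask object] + [SmartBlock CachedPool FastTask object] + [SmartGraph SmartBlock]
  take SmartGraph:  [CachedPool FastTask object] + [SmartGraph FastTask object] + [SmartBlock CachedPool FastTask object] + [SmartGraph SmartBlock]
  take SmartBlock:  [CachedPool FastTask object] + [FastTask object] + [SmartBlock CachedPool FastTask object] + [SmartBlock]
  take CachedPool:  [CachedPool FastTask object] + [FastTask object] + [CachedPool FastTask object]
  take FastTask:  [FastTask object] + [FastTask object] + [FastTask object]
  take object:  [object] + [object] + [object]
MRO: RemoteCache FastQueue SmartEvent AsyncActor SmartGraph SmartBlock CachedPool FastTask object
SmartEvent is at position 2; next is AsyncActor.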